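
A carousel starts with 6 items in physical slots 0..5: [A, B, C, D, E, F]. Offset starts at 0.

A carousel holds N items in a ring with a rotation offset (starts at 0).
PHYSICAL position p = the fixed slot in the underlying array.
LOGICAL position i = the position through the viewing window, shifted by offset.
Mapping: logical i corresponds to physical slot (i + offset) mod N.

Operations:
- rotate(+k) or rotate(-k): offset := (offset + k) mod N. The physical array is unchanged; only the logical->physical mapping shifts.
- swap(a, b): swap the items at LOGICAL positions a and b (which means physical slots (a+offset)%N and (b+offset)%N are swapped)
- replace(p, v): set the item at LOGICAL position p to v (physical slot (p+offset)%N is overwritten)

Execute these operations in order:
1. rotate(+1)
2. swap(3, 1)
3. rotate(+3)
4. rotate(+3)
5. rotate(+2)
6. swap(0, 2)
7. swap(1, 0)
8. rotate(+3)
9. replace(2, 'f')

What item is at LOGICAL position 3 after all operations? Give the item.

Answer: C

Derivation:
After op 1 (rotate(+1)): offset=1, physical=[A,B,C,D,E,F], logical=[B,C,D,E,F,A]
After op 2 (swap(3, 1)): offset=1, physical=[A,B,E,D,C,F], logical=[B,E,D,C,F,A]
After op 3 (rotate(+3)): offset=4, physical=[A,B,E,D,C,F], logical=[C,F,A,B,E,D]
After op 4 (rotate(+3)): offset=1, physical=[A,B,E,D,C,F], logical=[B,E,D,C,F,A]
After op 5 (rotate(+2)): offset=3, physical=[A,B,E,D,C,F], logical=[D,C,F,A,B,E]
After op 6 (swap(0, 2)): offset=3, physical=[A,B,E,F,C,D], logical=[F,C,D,A,B,E]
After op 7 (swap(1, 0)): offset=3, physical=[A,B,E,C,F,D], logical=[C,F,D,A,B,E]
After op 8 (rotate(+3)): offset=0, physical=[A,B,E,C,F,D], logical=[A,B,E,C,F,D]
After op 9 (replace(2, 'f')): offset=0, physical=[A,B,f,C,F,D], logical=[A,B,f,C,F,D]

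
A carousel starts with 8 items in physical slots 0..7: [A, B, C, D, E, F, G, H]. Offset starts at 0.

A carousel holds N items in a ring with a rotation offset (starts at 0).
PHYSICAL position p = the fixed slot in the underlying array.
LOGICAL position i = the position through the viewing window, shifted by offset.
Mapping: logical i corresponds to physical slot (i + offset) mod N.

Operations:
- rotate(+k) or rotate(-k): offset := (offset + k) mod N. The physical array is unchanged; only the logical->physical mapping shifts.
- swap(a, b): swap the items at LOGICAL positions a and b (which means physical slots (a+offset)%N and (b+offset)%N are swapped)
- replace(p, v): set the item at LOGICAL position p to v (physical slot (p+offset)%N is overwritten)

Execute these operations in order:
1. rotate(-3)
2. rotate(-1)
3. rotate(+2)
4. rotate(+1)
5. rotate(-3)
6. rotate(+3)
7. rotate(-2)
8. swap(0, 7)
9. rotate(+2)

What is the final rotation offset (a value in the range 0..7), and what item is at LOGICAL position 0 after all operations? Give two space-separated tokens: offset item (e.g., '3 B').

Answer: 7 H

Derivation:
After op 1 (rotate(-3)): offset=5, physical=[A,B,C,D,E,F,G,H], logical=[F,G,H,A,B,C,D,E]
After op 2 (rotate(-1)): offset=4, physical=[A,B,C,D,E,F,G,H], logical=[E,F,G,H,A,B,C,D]
After op 3 (rotate(+2)): offset=6, physical=[A,B,C,D,E,F,G,H], logical=[G,H,A,B,C,D,E,F]
After op 4 (rotate(+1)): offset=7, physical=[A,B,C,D,E,F,G,H], logical=[H,A,B,C,D,E,F,G]
After op 5 (rotate(-3)): offset=4, physical=[A,B,C,D,E,F,G,H], logical=[E,F,G,H,A,B,C,D]
After op 6 (rotate(+3)): offset=7, physical=[A,B,C,D,E,F,G,H], logical=[H,A,B,C,D,E,F,G]
After op 7 (rotate(-2)): offset=5, physical=[A,B,C,D,E,F,G,H], logical=[F,G,H,A,B,C,D,E]
After op 8 (swap(0, 7)): offset=5, physical=[A,B,C,D,F,E,G,H], logical=[E,G,H,A,B,C,D,F]
After op 9 (rotate(+2)): offset=7, physical=[A,B,C,D,F,E,G,H], logical=[H,A,B,C,D,F,E,G]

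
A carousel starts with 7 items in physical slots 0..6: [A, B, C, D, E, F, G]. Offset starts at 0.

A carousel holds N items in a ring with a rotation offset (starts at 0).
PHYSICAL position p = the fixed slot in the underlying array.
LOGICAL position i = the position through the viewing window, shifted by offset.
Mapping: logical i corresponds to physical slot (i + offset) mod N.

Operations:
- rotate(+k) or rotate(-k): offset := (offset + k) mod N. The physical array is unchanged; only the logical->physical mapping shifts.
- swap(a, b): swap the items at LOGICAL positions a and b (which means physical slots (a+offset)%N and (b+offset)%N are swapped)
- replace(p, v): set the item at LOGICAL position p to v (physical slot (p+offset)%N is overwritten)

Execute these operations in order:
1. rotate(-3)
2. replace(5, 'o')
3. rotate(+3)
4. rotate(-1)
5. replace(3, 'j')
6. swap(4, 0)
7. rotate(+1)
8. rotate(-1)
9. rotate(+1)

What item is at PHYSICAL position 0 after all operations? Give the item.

Answer: A

Derivation:
After op 1 (rotate(-3)): offset=4, physical=[A,B,C,D,E,F,G], logical=[E,F,G,A,B,C,D]
After op 2 (replace(5, 'o')): offset=4, physical=[A,B,o,D,E,F,G], logical=[E,F,G,A,B,o,D]
After op 3 (rotate(+3)): offset=0, physical=[A,B,o,D,E,F,G], logical=[A,B,o,D,E,F,G]
After op 4 (rotate(-1)): offset=6, physical=[A,B,o,D,E,F,G], logical=[G,A,B,o,D,E,F]
After op 5 (replace(3, 'j')): offset=6, physical=[A,B,j,D,E,F,G], logical=[G,A,B,j,D,E,F]
After op 6 (swap(4, 0)): offset=6, physical=[A,B,j,G,E,F,D], logical=[D,A,B,j,G,E,F]
After op 7 (rotate(+1)): offset=0, physical=[A,B,j,G,E,F,D], logical=[A,B,j,G,E,F,D]
After op 8 (rotate(-1)): offset=6, physical=[A,B,j,G,E,F,D], logical=[D,A,B,j,G,E,F]
After op 9 (rotate(+1)): offset=0, physical=[A,B,j,G,E,F,D], logical=[A,B,j,G,E,F,D]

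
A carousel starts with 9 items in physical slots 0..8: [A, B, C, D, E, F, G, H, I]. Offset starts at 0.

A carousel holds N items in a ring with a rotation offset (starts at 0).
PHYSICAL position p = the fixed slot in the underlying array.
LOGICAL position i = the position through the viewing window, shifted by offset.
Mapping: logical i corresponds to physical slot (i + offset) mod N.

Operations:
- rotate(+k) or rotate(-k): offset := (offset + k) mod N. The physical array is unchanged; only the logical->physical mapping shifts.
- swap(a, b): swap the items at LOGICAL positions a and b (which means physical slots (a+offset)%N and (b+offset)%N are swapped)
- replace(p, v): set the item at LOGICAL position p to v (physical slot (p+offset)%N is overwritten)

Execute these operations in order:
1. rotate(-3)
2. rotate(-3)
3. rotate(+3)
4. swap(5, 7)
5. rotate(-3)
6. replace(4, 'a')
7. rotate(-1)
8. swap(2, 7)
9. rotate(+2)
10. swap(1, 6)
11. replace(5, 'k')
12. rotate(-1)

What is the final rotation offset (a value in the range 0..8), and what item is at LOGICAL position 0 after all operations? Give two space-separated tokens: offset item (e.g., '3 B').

After op 1 (rotate(-3)): offset=6, physical=[A,B,C,D,E,F,G,H,I], logical=[G,H,I,A,B,C,D,E,F]
After op 2 (rotate(-3)): offset=3, physical=[A,B,C,D,E,F,G,H,I], logical=[D,E,F,G,H,I,A,B,C]
After op 3 (rotate(+3)): offset=6, physical=[A,B,C,D,E,F,G,H,I], logical=[G,H,I,A,B,C,D,E,F]
After op 4 (swap(5, 7)): offset=6, physical=[A,B,E,D,C,F,G,H,I], logical=[G,H,I,A,B,E,D,C,F]
After op 5 (rotate(-3)): offset=3, physical=[A,B,E,D,C,F,G,H,I], logical=[D,C,F,G,H,I,A,B,E]
After op 6 (replace(4, 'a')): offset=3, physical=[A,B,E,D,C,F,G,a,I], logical=[D,C,F,G,a,I,A,B,E]
After op 7 (rotate(-1)): offset=2, physical=[A,B,E,D,C,F,G,a,I], logical=[E,D,C,F,G,a,I,A,B]
After op 8 (swap(2, 7)): offset=2, physical=[C,B,E,D,A,F,G,a,I], logical=[E,D,A,F,G,a,I,C,B]
After op 9 (rotate(+2)): offset=4, physical=[C,B,E,D,A,F,G,a,I], logical=[A,F,G,a,I,C,B,E,D]
After op 10 (swap(1, 6)): offset=4, physical=[C,F,E,D,A,B,G,a,I], logical=[A,B,G,a,I,C,F,E,D]
After op 11 (replace(5, 'k')): offset=4, physical=[k,F,E,D,A,B,G,a,I], logical=[A,B,G,a,I,k,F,E,D]
After op 12 (rotate(-1)): offset=3, physical=[k,F,E,D,A,B,G,a,I], logical=[D,A,B,G,a,I,k,F,E]

Answer: 3 D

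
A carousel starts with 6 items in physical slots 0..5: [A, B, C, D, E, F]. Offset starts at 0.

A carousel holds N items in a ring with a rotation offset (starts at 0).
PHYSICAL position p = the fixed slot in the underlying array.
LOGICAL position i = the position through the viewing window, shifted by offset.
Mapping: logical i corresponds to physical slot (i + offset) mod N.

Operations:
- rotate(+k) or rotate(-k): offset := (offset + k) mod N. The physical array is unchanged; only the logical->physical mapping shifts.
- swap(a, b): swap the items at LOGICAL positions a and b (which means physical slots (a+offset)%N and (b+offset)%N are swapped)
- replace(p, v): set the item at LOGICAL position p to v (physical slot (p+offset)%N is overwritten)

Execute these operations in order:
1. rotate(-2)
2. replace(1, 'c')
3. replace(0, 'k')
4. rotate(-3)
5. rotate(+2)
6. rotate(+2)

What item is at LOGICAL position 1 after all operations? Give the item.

Answer: A

Derivation:
After op 1 (rotate(-2)): offset=4, physical=[A,B,C,D,E,F], logical=[E,F,A,B,C,D]
After op 2 (replace(1, 'c')): offset=4, physical=[A,B,C,D,E,c], logical=[E,c,A,B,C,D]
After op 3 (replace(0, 'k')): offset=4, physical=[A,B,C,D,k,c], logical=[k,c,A,B,C,D]
After op 4 (rotate(-3)): offset=1, physical=[A,B,C,D,k,c], logical=[B,C,D,k,c,A]
After op 5 (rotate(+2)): offset=3, physical=[A,B,C,D,k,c], logical=[D,k,c,A,B,C]
After op 6 (rotate(+2)): offset=5, physical=[A,B,C,D,k,c], logical=[c,A,B,C,D,k]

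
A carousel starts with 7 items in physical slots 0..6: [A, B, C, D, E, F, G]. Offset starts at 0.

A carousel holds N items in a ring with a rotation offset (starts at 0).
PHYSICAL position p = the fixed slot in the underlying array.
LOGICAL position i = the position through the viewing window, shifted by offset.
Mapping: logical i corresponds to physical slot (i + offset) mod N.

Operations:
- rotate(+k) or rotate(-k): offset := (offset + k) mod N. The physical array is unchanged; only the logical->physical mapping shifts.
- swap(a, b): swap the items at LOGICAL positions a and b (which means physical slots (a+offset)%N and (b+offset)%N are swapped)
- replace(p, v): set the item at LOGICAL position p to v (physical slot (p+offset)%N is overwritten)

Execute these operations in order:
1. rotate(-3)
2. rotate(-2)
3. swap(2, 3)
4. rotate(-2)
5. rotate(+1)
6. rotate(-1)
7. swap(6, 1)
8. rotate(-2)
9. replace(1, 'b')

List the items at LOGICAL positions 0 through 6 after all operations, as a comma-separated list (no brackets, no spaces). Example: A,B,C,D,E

After op 1 (rotate(-3)): offset=4, physical=[A,B,C,D,E,F,G], logical=[E,F,G,A,B,C,D]
After op 2 (rotate(-2)): offset=2, physical=[A,B,C,D,E,F,G], logical=[C,D,E,F,G,A,B]
After op 3 (swap(2, 3)): offset=2, physical=[A,B,C,D,F,E,G], logical=[C,D,F,E,G,A,B]
After op 4 (rotate(-2)): offset=0, physical=[A,B,C,D,F,E,G], logical=[A,B,C,D,F,E,G]
After op 5 (rotate(+1)): offset=1, physical=[A,B,C,D,F,E,G], logical=[B,C,D,F,E,G,A]
After op 6 (rotate(-1)): offset=0, physical=[A,B,C,D,F,E,G], logical=[A,B,C,D,F,E,G]
After op 7 (swap(6, 1)): offset=0, physical=[A,G,C,D,F,E,B], logical=[A,G,C,D,F,E,B]
After op 8 (rotate(-2)): offset=5, physical=[A,G,C,D,F,E,B], logical=[E,B,A,G,C,D,F]
After op 9 (replace(1, 'b')): offset=5, physical=[A,G,C,D,F,E,b], logical=[E,b,A,G,C,D,F]

Answer: E,b,A,G,C,D,F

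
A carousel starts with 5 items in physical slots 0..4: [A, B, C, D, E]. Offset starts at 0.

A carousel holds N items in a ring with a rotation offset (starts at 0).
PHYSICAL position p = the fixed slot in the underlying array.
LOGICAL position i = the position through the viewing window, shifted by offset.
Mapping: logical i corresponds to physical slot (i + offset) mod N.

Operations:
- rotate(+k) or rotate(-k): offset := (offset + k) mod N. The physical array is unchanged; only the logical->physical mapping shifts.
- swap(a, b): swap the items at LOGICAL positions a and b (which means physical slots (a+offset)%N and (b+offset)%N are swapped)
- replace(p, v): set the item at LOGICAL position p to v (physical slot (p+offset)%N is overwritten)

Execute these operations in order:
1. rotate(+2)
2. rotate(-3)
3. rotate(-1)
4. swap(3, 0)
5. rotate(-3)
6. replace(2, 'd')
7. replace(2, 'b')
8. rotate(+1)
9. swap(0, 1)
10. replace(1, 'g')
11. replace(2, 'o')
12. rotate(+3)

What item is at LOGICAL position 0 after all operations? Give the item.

After op 1 (rotate(+2)): offset=2, physical=[A,B,C,D,E], logical=[C,D,E,A,B]
After op 2 (rotate(-3)): offset=4, physical=[A,B,C,D,E], logical=[E,A,B,C,D]
After op 3 (rotate(-1)): offset=3, physical=[A,B,C,D,E], logical=[D,E,A,B,C]
After op 4 (swap(3, 0)): offset=3, physical=[A,D,C,B,E], logical=[B,E,A,D,C]
After op 5 (rotate(-3)): offset=0, physical=[A,D,C,B,E], logical=[A,D,C,B,E]
After op 6 (replace(2, 'd')): offset=0, physical=[A,D,d,B,E], logical=[A,D,d,B,E]
After op 7 (replace(2, 'b')): offset=0, physical=[A,D,b,B,E], logical=[A,D,b,B,E]
After op 8 (rotate(+1)): offset=1, physical=[A,D,b,B,E], logical=[D,b,B,E,A]
After op 9 (swap(0, 1)): offset=1, physical=[A,b,D,B,E], logical=[b,D,B,E,A]
After op 10 (replace(1, 'g')): offset=1, physical=[A,b,g,B,E], logical=[b,g,B,E,A]
After op 11 (replace(2, 'o')): offset=1, physical=[A,b,g,o,E], logical=[b,g,o,E,A]
After op 12 (rotate(+3)): offset=4, physical=[A,b,g,o,E], logical=[E,A,b,g,o]

Answer: E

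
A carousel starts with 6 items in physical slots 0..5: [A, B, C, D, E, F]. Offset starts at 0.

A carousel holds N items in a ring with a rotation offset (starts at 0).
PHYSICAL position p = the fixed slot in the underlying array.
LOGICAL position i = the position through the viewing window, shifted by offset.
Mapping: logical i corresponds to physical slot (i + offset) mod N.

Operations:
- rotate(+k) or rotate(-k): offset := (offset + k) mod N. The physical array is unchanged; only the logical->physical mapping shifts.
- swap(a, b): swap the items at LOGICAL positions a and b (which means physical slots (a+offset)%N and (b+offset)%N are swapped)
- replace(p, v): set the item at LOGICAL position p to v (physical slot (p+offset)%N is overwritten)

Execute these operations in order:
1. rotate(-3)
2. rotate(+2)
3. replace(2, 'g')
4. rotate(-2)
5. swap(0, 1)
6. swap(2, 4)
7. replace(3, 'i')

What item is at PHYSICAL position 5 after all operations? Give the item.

Answer: g

Derivation:
After op 1 (rotate(-3)): offset=3, physical=[A,B,C,D,E,F], logical=[D,E,F,A,B,C]
After op 2 (rotate(+2)): offset=5, physical=[A,B,C,D,E,F], logical=[F,A,B,C,D,E]
After op 3 (replace(2, 'g')): offset=5, physical=[A,g,C,D,E,F], logical=[F,A,g,C,D,E]
After op 4 (rotate(-2)): offset=3, physical=[A,g,C,D,E,F], logical=[D,E,F,A,g,C]
After op 5 (swap(0, 1)): offset=3, physical=[A,g,C,E,D,F], logical=[E,D,F,A,g,C]
After op 6 (swap(2, 4)): offset=3, physical=[A,F,C,E,D,g], logical=[E,D,g,A,F,C]
After op 7 (replace(3, 'i')): offset=3, physical=[i,F,C,E,D,g], logical=[E,D,g,i,F,C]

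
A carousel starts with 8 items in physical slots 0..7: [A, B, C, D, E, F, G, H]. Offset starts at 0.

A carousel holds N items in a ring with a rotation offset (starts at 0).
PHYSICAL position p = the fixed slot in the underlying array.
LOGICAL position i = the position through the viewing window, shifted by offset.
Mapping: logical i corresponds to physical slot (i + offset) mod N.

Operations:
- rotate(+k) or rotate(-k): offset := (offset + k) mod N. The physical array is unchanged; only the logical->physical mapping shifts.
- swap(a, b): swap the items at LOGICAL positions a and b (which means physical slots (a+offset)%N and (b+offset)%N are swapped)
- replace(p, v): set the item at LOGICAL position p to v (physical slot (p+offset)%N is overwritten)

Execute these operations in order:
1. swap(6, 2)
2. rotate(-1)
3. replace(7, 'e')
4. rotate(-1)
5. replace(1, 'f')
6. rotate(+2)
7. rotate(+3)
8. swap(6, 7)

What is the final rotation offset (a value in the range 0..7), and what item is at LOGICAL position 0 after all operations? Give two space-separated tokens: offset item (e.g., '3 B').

Answer: 3 D

Derivation:
After op 1 (swap(6, 2)): offset=0, physical=[A,B,G,D,E,F,C,H], logical=[A,B,G,D,E,F,C,H]
After op 2 (rotate(-1)): offset=7, physical=[A,B,G,D,E,F,C,H], logical=[H,A,B,G,D,E,F,C]
After op 3 (replace(7, 'e')): offset=7, physical=[A,B,G,D,E,F,e,H], logical=[H,A,B,G,D,E,F,e]
After op 4 (rotate(-1)): offset=6, physical=[A,B,G,D,E,F,e,H], logical=[e,H,A,B,G,D,E,F]
After op 5 (replace(1, 'f')): offset=6, physical=[A,B,G,D,E,F,e,f], logical=[e,f,A,B,G,D,E,F]
After op 6 (rotate(+2)): offset=0, physical=[A,B,G,D,E,F,e,f], logical=[A,B,G,D,E,F,e,f]
After op 7 (rotate(+3)): offset=3, physical=[A,B,G,D,E,F,e,f], logical=[D,E,F,e,f,A,B,G]
After op 8 (swap(6, 7)): offset=3, physical=[A,G,B,D,E,F,e,f], logical=[D,E,F,e,f,A,G,B]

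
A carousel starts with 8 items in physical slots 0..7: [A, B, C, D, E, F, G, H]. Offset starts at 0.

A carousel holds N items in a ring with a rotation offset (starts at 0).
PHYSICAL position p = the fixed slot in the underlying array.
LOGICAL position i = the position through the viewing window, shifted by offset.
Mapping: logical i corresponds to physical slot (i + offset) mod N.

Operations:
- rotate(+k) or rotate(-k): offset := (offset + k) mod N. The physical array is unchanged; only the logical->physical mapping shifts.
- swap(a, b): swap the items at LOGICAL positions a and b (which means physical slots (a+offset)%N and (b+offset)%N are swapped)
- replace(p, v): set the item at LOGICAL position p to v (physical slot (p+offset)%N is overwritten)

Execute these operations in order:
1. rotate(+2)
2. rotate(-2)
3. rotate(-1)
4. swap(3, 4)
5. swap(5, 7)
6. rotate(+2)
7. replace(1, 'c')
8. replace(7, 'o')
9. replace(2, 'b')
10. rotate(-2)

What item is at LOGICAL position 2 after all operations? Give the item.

Answer: B

Derivation:
After op 1 (rotate(+2)): offset=2, physical=[A,B,C,D,E,F,G,H], logical=[C,D,E,F,G,H,A,B]
After op 2 (rotate(-2)): offset=0, physical=[A,B,C,D,E,F,G,H], logical=[A,B,C,D,E,F,G,H]
After op 3 (rotate(-1)): offset=7, physical=[A,B,C,D,E,F,G,H], logical=[H,A,B,C,D,E,F,G]
After op 4 (swap(3, 4)): offset=7, physical=[A,B,D,C,E,F,G,H], logical=[H,A,B,D,C,E,F,G]
After op 5 (swap(5, 7)): offset=7, physical=[A,B,D,C,G,F,E,H], logical=[H,A,B,D,C,G,F,E]
After op 6 (rotate(+2)): offset=1, physical=[A,B,D,C,G,F,E,H], logical=[B,D,C,G,F,E,H,A]
After op 7 (replace(1, 'c')): offset=1, physical=[A,B,c,C,G,F,E,H], logical=[B,c,C,G,F,E,H,A]
After op 8 (replace(7, 'o')): offset=1, physical=[o,B,c,C,G,F,E,H], logical=[B,c,C,G,F,E,H,o]
After op 9 (replace(2, 'b')): offset=1, physical=[o,B,c,b,G,F,E,H], logical=[B,c,b,G,F,E,H,o]
After op 10 (rotate(-2)): offset=7, physical=[o,B,c,b,G,F,E,H], logical=[H,o,B,c,b,G,F,E]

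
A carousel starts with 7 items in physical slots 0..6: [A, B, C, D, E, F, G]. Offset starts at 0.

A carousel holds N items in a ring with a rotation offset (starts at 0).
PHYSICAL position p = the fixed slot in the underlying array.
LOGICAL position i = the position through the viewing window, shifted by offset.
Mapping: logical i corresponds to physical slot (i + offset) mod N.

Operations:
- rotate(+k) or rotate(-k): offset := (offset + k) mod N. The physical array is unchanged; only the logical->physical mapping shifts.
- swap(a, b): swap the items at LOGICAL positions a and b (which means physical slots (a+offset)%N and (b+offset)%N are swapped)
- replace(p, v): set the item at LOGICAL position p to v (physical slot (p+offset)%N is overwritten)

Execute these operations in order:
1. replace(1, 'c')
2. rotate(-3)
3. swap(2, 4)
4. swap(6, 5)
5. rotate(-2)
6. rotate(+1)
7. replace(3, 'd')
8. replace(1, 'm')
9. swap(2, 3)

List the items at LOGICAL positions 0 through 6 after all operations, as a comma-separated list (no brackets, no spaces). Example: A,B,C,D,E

Answer: C,m,d,F,A,G,D

Derivation:
After op 1 (replace(1, 'c')): offset=0, physical=[A,c,C,D,E,F,G], logical=[A,c,C,D,E,F,G]
After op 2 (rotate(-3)): offset=4, physical=[A,c,C,D,E,F,G], logical=[E,F,G,A,c,C,D]
After op 3 (swap(2, 4)): offset=4, physical=[A,G,C,D,E,F,c], logical=[E,F,c,A,G,C,D]
After op 4 (swap(6, 5)): offset=4, physical=[A,G,D,C,E,F,c], logical=[E,F,c,A,G,D,C]
After op 5 (rotate(-2)): offset=2, physical=[A,G,D,C,E,F,c], logical=[D,C,E,F,c,A,G]
After op 6 (rotate(+1)): offset=3, physical=[A,G,D,C,E,F,c], logical=[C,E,F,c,A,G,D]
After op 7 (replace(3, 'd')): offset=3, physical=[A,G,D,C,E,F,d], logical=[C,E,F,d,A,G,D]
After op 8 (replace(1, 'm')): offset=3, physical=[A,G,D,C,m,F,d], logical=[C,m,F,d,A,G,D]
After op 9 (swap(2, 3)): offset=3, physical=[A,G,D,C,m,d,F], logical=[C,m,d,F,A,G,D]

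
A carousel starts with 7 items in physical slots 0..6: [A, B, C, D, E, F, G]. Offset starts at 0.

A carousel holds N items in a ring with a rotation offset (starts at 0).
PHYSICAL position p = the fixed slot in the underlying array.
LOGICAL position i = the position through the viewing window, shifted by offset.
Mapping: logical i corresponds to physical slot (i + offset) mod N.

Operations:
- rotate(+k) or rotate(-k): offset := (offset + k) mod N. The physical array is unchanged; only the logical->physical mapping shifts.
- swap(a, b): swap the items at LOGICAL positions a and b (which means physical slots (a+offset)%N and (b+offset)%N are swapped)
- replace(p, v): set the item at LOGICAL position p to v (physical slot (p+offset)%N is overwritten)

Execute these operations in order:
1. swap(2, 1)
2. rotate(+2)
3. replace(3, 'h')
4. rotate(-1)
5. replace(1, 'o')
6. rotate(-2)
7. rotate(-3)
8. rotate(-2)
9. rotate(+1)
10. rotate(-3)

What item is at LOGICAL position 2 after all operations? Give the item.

After op 1 (swap(2, 1)): offset=0, physical=[A,C,B,D,E,F,G], logical=[A,C,B,D,E,F,G]
After op 2 (rotate(+2)): offset=2, physical=[A,C,B,D,E,F,G], logical=[B,D,E,F,G,A,C]
After op 3 (replace(3, 'h')): offset=2, physical=[A,C,B,D,E,h,G], logical=[B,D,E,h,G,A,C]
After op 4 (rotate(-1)): offset=1, physical=[A,C,B,D,E,h,G], logical=[C,B,D,E,h,G,A]
After op 5 (replace(1, 'o')): offset=1, physical=[A,C,o,D,E,h,G], logical=[C,o,D,E,h,G,A]
After op 6 (rotate(-2)): offset=6, physical=[A,C,o,D,E,h,G], logical=[G,A,C,o,D,E,h]
After op 7 (rotate(-3)): offset=3, physical=[A,C,o,D,E,h,G], logical=[D,E,h,G,A,C,o]
After op 8 (rotate(-2)): offset=1, physical=[A,C,o,D,E,h,G], logical=[C,o,D,E,h,G,A]
After op 9 (rotate(+1)): offset=2, physical=[A,C,o,D,E,h,G], logical=[o,D,E,h,G,A,C]
After op 10 (rotate(-3)): offset=6, physical=[A,C,o,D,E,h,G], logical=[G,A,C,o,D,E,h]

Answer: C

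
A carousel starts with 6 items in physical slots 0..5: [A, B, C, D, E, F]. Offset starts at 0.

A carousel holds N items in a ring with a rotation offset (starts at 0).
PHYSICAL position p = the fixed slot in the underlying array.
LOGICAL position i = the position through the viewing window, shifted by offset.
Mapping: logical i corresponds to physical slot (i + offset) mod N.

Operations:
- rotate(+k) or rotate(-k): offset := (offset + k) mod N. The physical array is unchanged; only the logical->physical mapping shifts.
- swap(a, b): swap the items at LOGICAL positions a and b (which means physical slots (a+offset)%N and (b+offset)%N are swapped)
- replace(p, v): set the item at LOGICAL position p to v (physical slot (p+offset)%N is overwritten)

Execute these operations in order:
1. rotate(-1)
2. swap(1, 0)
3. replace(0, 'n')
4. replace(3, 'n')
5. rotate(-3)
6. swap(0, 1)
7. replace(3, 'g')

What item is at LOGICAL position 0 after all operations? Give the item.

Answer: D

Derivation:
After op 1 (rotate(-1)): offset=5, physical=[A,B,C,D,E,F], logical=[F,A,B,C,D,E]
After op 2 (swap(1, 0)): offset=5, physical=[F,B,C,D,E,A], logical=[A,F,B,C,D,E]
After op 3 (replace(0, 'n')): offset=5, physical=[F,B,C,D,E,n], logical=[n,F,B,C,D,E]
After op 4 (replace(3, 'n')): offset=5, physical=[F,B,n,D,E,n], logical=[n,F,B,n,D,E]
After op 5 (rotate(-3)): offset=2, physical=[F,B,n,D,E,n], logical=[n,D,E,n,F,B]
After op 6 (swap(0, 1)): offset=2, physical=[F,B,D,n,E,n], logical=[D,n,E,n,F,B]
After op 7 (replace(3, 'g')): offset=2, physical=[F,B,D,n,E,g], logical=[D,n,E,g,F,B]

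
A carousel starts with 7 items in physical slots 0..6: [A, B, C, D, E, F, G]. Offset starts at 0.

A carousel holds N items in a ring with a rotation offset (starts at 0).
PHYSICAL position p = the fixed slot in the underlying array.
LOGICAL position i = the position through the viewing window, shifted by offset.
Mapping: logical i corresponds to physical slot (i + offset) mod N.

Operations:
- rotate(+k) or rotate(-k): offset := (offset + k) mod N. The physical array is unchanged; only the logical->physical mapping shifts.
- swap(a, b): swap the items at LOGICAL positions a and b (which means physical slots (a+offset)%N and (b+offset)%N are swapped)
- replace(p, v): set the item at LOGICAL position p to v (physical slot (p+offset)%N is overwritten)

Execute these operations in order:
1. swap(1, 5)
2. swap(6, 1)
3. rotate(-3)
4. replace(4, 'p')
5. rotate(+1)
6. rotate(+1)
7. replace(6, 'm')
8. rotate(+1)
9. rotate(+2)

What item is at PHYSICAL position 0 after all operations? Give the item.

Answer: A

Derivation:
After op 1 (swap(1, 5)): offset=0, physical=[A,F,C,D,E,B,G], logical=[A,F,C,D,E,B,G]
After op 2 (swap(6, 1)): offset=0, physical=[A,G,C,D,E,B,F], logical=[A,G,C,D,E,B,F]
After op 3 (rotate(-3)): offset=4, physical=[A,G,C,D,E,B,F], logical=[E,B,F,A,G,C,D]
After op 4 (replace(4, 'p')): offset=4, physical=[A,p,C,D,E,B,F], logical=[E,B,F,A,p,C,D]
After op 5 (rotate(+1)): offset=5, physical=[A,p,C,D,E,B,F], logical=[B,F,A,p,C,D,E]
After op 6 (rotate(+1)): offset=6, physical=[A,p,C,D,E,B,F], logical=[F,A,p,C,D,E,B]
After op 7 (replace(6, 'm')): offset=6, physical=[A,p,C,D,E,m,F], logical=[F,A,p,C,D,E,m]
After op 8 (rotate(+1)): offset=0, physical=[A,p,C,D,E,m,F], logical=[A,p,C,D,E,m,F]
After op 9 (rotate(+2)): offset=2, physical=[A,p,C,D,E,m,F], logical=[C,D,E,m,F,A,p]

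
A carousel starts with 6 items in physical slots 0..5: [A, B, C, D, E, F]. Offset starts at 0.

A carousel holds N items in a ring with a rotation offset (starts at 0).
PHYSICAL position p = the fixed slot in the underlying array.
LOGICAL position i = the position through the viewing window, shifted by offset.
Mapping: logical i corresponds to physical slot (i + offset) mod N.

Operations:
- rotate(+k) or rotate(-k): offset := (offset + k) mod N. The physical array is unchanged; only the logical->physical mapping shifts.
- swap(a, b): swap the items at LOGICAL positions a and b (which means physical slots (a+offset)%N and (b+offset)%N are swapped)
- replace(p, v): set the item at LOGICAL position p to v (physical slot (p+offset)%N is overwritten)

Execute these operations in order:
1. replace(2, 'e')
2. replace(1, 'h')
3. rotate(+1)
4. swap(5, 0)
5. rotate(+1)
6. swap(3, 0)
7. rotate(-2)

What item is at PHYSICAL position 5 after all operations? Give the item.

After op 1 (replace(2, 'e')): offset=0, physical=[A,B,e,D,E,F], logical=[A,B,e,D,E,F]
After op 2 (replace(1, 'h')): offset=0, physical=[A,h,e,D,E,F], logical=[A,h,e,D,E,F]
After op 3 (rotate(+1)): offset=1, physical=[A,h,e,D,E,F], logical=[h,e,D,E,F,A]
After op 4 (swap(5, 0)): offset=1, physical=[h,A,e,D,E,F], logical=[A,e,D,E,F,h]
After op 5 (rotate(+1)): offset=2, physical=[h,A,e,D,E,F], logical=[e,D,E,F,h,A]
After op 6 (swap(3, 0)): offset=2, physical=[h,A,F,D,E,e], logical=[F,D,E,e,h,A]
After op 7 (rotate(-2)): offset=0, physical=[h,A,F,D,E,e], logical=[h,A,F,D,E,e]

Answer: e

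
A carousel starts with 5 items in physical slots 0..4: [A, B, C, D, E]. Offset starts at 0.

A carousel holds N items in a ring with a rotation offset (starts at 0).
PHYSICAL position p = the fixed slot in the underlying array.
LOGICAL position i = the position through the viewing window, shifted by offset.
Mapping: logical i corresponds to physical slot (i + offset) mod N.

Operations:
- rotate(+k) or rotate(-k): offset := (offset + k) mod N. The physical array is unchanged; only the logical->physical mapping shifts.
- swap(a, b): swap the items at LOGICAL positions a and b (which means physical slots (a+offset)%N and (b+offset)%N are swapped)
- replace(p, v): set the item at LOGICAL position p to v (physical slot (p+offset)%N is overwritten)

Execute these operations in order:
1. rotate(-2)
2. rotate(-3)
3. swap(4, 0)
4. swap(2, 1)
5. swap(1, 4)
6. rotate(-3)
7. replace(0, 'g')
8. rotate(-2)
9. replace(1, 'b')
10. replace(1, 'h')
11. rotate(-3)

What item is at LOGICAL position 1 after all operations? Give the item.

After op 1 (rotate(-2)): offset=3, physical=[A,B,C,D,E], logical=[D,E,A,B,C]
After op 2 (rotate(-3)): offset=0, physical=[A,B,C,D,E], logical=[A,B,C,D,E]
After op 3 (swap(4, 0)): offset=0, physical=[E,B,C,D,A], logical=[E,B,C,D,A]
After op 4 (swap(2, 1)): offset=0, physical=[E,C,B,D,A], logical=[E,C,B,D,A]
After op 5 (swap(1, 4)): offset=0, physical=[E,A,B,D,C], logical=[E,A,B,D,C]
After op 6 (rotate(-3)): offset=2, physical=[E,A,B,D,C], logical=[B,D,C,E,A]
After op 7 (replace(0, 'g')): offset=2, physical=[E,A,g,D,C], logical=[g,D,C,E,A]
After op 8 (rotate(-2)): offset=0, physical=[E,A,g,D,C], logical=[E,A,g,D,C]
After op 9 (replace(1, 'b')): offset=0, physical=[E,b,g,D,C], logical=[E,b,g,D,C]
After op 10 (replace(1, 'h')): offset=0, physical=[E,h,g,D,C], logical=[E,h,g,D,C]
After op 11 (rotate(-3)): offset=2, physical=[E,h,g,D,C], logical=[g,D,C,E,h]

Answer: D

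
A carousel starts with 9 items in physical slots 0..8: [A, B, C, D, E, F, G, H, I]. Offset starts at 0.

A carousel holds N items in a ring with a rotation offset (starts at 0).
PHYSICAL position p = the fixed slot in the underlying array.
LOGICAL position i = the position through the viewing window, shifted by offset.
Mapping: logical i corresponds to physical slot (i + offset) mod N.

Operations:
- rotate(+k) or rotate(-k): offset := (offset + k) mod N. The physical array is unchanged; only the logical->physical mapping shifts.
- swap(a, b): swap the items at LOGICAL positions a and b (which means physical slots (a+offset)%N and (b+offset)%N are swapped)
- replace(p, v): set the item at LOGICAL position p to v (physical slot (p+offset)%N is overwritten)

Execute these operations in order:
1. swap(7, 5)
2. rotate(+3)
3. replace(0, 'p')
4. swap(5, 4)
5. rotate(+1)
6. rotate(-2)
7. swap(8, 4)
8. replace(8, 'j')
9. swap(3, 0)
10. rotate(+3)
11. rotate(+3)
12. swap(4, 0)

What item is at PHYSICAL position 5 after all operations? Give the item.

Answer: C

Derivation:
After op 1 (swap(7, 5)): offset=0, physical=[A,B,C,D,E,H,G,F,I], logical=[A,B,C,D,E,H,G,F,I]
After op 2 (rotate(+3)): offset=3, physical=[A,B,C,D,E,H,G,F,I], logical=[D,E,H,G,F,I,A,B,C]
After op 3 (replace(0, 'p')): offset=3, physical=[A,B,C,p,E,H,G,F,I], logical=[p,E,H,G,F,I,A,B,C]
After op 4 (swap(5, 4)): offset=3, physical=[A,B,C,p,E,H,G,I,F], logical=[p,E,H,G,I,F,A,B,C]
After op 5 (rotate(+1)): offset=4, physical=[A,B,C,p,E,H,G,I,F], logical=[E,H,G,I,F,A,B,C,p]
After op 6 (rotate(-2)): offset=2, physical=[A,B,C,p,E,H,G,I,F], logical=[C,p,E,H,G,I,F,A,B]
After op 7 (swap(8, 4)): offset=2, physical=[A,G,C,p,E,H,B,I,F], logical=[C,p,E,H,B,I,F,A,G]
After op 8 (replace(8, 'j')): offset=2, physical=[A,j,C,p,E,H,B,I,F], logical=[C,p,E,H,B,I,F,A,j]
After op 9 (swap(3, 0)): offset=2, physical=[A,j,H,p,E,C,B,I,F], logical=[H,p,E,C,B,I,F,A,j]
After op 10 (rotate(+3)): offset=5, physical=[A,j,H,p,E,C,B,I,F], logical=[C,B,I,F,A,j,H,p,E]
After op 11 (rotate(+3)): offset=8, physical=[A,j,H,p,E,C,B,I,F], logical=[F,A,j,H,p,E,C,B,I]
After op 12 (swap(4, 0)): offset=8, physical=[A,j,H,F,E,C,B,I,p], logical=[p,A,j,H,F,E,C,B,I]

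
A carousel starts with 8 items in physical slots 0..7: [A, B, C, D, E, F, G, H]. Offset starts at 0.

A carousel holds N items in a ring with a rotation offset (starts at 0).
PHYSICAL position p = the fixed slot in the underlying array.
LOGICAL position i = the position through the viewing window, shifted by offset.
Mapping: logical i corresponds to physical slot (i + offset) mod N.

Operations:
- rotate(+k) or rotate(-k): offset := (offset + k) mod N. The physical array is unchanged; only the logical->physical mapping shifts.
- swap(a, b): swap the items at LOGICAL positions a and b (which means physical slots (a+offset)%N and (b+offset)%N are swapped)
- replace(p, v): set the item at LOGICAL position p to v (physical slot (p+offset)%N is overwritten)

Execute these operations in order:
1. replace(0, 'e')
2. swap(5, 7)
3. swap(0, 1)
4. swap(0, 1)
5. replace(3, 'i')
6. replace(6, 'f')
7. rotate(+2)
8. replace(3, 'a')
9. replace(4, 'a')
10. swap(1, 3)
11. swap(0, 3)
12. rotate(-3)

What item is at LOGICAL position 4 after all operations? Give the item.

After op 1 (replace(0, 'e')): offset=0, physical=[e,B,C,D,E,F,G,H], logical=[e,B,C,D,E,F,G,H]
After op 2 (swap(5, 7)): offset=0, physical=[e,B,C,D,E,H,G,F], logical=[e,B,C,D,E,H,G,F]
After op 3 (swap(0, 1)): offset=0, physical=[B,e,C,D,E,H,G,F], logical=[B,e,C,D,E,H,G,F]
After op 4 (swap(0, 1)): offset=0, physical=[e,B,C,D,E,H,G,F], logical=[e,B,C,D,E,H,G,F]
After op 5 (replace(3, 'i')): offset=0, physical=[e,B,C,i,E,H,G,F], logical=[e,B,C,i,E,H,G,F]
After op 6 (replace(6, 'f')): offset=0, physical=[e,B,C,i,E,H,f,F], logical=[e,B,C,i,E,H,f,F]
After op 7 (rotate(+2)): offset=2, physical=[e,B,C,i,E,H,f,F], logical=[C,i,E,H,f,F,e,B]
After op 8 (replace(3, 'a')): offset=2, physical=[e,B,C,i,E,a,f,F], logical=[C,i,E,a,f,F,e,B]
After op 9 (replace(4, 'a')): offset=2, physical=[e,B,C,i,E,a,a,F], logical=[C,i,E,a,a,F,e,B]
After op 10 (swap(1, 3)): offset=2, physical=[e,B,C,a,E,i,a,F], logical=[C,a,E,i,a,F,e,B]
After op 11 (swap(0, 3)): offset=2, physical=[e,B,i,a,E,C,a,F], logical=[i,a,E,C,a,F,e,B]
After op 12 (rotate(-3)): offset=7, physical=[e,B,i,a,E,C,a,F], logical=[F,e,B,i,a,E,C,a]

Answer: a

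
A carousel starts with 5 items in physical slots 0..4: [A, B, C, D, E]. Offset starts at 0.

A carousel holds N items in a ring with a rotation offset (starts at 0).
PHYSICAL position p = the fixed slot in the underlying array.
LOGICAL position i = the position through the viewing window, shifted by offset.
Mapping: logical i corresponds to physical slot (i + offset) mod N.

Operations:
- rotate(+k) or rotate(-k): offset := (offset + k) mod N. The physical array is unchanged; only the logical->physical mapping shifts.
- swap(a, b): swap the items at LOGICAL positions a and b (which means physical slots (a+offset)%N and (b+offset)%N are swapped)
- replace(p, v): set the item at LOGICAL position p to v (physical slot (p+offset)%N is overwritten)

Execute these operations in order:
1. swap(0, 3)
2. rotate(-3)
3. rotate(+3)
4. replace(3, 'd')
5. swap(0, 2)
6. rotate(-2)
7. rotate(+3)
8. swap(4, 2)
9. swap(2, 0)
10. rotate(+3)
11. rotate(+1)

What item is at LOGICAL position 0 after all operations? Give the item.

Answer: d

Derivation:
After op 1 (swap(0, 3)): offset=0, physical=[D,B,C,A,E], logical=[D,B,C,A,E]
After op 2 (rotate(-3)): offset=2, physical=[D,B,C,A,E], logical=[C,A,E,D,B]
After op 3 (rotate(+3)): offset=0, physical=[D,B,C,A,E], logical=[D,B,C,A,E]
After op 4 (replace(3, 'd')): offset=0, physical=[D,B,C,d,E], logical=[D,B,C,d,E]
After op 5 (swap(0, 2)): offset=0, physical=[C,B,D,d,E], logical=[C,B,D,d,E]
After op 6 (rotate(-2)): offset=3, physical=[C,B,D,d,E], logical=[d,E,C,B,D]
After op 7 (rotate(+3)): offset=1, physical=[C,B,D,d,E], logical=[B,D,d,E,C]
After op 8 (swap(4, 2)): offset=1, physical=[d,B,D,C,E], logical=[B,D,C,E,d]
After op 9 (swap(2, 0)): offset=1, physical=[d,C,D,B,E], logical=[C,D,B,E,d]
After op 10 (rotate(+3)): offset=4, physical=[d,C,D,B,E], logical=[E,d,C,D,B]
After op 11 (rotate(+1)): offset=0, physical=[d,C,D,B,E], logical=[d,C,D,B,E]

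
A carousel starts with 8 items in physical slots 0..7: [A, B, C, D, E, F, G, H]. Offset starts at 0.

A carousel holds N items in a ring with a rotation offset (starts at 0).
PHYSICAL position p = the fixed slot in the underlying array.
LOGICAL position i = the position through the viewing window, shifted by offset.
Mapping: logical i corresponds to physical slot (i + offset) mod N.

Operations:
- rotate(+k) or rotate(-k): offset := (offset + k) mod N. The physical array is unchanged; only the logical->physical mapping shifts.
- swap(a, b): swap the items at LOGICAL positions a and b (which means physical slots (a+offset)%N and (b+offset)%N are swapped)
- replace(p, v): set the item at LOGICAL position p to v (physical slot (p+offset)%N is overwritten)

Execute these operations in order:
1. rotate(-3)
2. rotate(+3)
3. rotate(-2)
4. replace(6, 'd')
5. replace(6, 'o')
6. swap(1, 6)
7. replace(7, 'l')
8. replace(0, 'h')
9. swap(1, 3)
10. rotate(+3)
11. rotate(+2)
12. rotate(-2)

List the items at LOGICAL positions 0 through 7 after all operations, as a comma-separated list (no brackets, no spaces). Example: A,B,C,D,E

Answer: o,C,D,H,l,h,B,A

Derivation:
After op 1 (rotate(-3)): offset=5, physical=[A,B,C,D,E,F,G,H], logical=[F,G,H,A,B,C,D,E]
After op 2 (rotate(+3)): offset=0, physical=[A,B,C,D,E,F,G,H], logical=[A,B,C,D,E,F,G,H]
After op 3 (rotate(-2)): offset=6, physical=[A,B,C,D,E,F,G,H], logical=[G,H,A,B,C,D,E,F]
After op 4 (replace(6, 'd')): offset=6, physical=[A,B,C,D,d,F,G,H], logical=[G,H,A,B,C,D,d,F]
After op 5 (replace(6, 'o')): offset=6, physical=[A,B,C,D,o,F,G,H], logical=[G,H,A,B,C,D,o,F]
After op 6 (swap(1, 6)): offset=6, physical=[A,B,C,D,H,F,G,o], logical=[G,o,A,B,C,D,H,F]
After op 7 (replace(7, 'l')): offset=6, physical=[A,B,C,D,H,l,G,o], logical=[G,o,A,B,C,D,H,l]
After op 8 (replace(0, 'h')): offset=6, physical=[A,B,C,D,H,l,h,o], logical=[h,o,A,B,C,D,H,l]
After op 9 (swap(1, 3)): offset=6, physical=[A,o,C,D,H,l,h,B], logical=[h,B,A,o,C,D,H,l]
After op 10 (rotate(+3)): offset=1, physical=[A,o,C,D,H,l,h,B], logical=[o,C,D,H,l,h,B,A]
After op 11 (rotate(+2)): offset=3, physical=[A,o,C,D,H,l,h,B], logical=[D,H,l,h,B,A,o,C]
After op 12 (rotate(-2)): offset=1, physical=[A,o,C,D,H,l,h,B], logical=[o,C,D,H,l,h,B,A]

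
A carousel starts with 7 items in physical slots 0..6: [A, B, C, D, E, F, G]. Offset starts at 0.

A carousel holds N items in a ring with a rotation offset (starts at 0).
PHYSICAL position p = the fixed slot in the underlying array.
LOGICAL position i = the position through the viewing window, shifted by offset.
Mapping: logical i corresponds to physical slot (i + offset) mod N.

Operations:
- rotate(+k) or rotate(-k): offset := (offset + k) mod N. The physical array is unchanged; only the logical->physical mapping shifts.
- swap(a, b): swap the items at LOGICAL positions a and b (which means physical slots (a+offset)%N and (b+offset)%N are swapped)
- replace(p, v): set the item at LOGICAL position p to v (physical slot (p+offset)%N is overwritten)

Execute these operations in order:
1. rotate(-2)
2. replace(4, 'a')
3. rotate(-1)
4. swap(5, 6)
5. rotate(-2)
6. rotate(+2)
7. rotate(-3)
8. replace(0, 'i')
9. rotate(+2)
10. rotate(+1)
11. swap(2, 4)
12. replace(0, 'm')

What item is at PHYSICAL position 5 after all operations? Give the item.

After op 1 (rotate(-2)): offset=5, physical=[A,B,C,D,E,F,G], logical=[F,G,A,B,C,D,E]
After op 2 (replace(4, 'a')): offset=5, physical=[A,B,a,D,E,F,G], logical=[F,G,A,B,a,D,E]
After op 3 (rotate(-1)): offset=4, physical=[A,B,a,D,E,F,G], logical=[E,F,G,A,B,a,D]
After op 4 (swap(5, 6)): offset=4, physical=[A,B,D,a,E,F,G], logical=[E,F,G,A,B,D,a]
After op 5 (rotate(-2)): offset=2, physical=[A,B,D,a,E,F,G], logical=[D,a,E,F,G,A,B]
After op 6 (rotate(+2)): offset=4, physical=[A,B,D,a,E,F,G], logical=[E,F,G,A,B,D,a]
After op 7 (rotate(-3)): offset=1, physical=[A,B,D,a,E,F,G], logical=[B,D,a,E,F,G,A]
After op 8 (replace(0, 'i')): offset=1, physical=[A,i,D,a,E,F,G], logical=[i,D,a,E,F,G,A]
After op 9 (rotate(+2)): offset=3, physical=[A,i,D,a,E,F,G], logical=[a,E,F,G,A,i,D]
After op 10 (rotate(+1)): offset=4, physical=[A,i,D,a,E,F,G], logical=[E,F,G,A,i,D,a]
After op 11 (swap(2, 4)): offset=4, physical=[A,G,D,a,E,F,i], logical=[E,F,i,A,G,D,a]
After op 12 (replace(0, 'm')): offset=4, physical=[A,G,D,a,m,F,i], logical=[m,F,i,A,G,D,a]

Answer: F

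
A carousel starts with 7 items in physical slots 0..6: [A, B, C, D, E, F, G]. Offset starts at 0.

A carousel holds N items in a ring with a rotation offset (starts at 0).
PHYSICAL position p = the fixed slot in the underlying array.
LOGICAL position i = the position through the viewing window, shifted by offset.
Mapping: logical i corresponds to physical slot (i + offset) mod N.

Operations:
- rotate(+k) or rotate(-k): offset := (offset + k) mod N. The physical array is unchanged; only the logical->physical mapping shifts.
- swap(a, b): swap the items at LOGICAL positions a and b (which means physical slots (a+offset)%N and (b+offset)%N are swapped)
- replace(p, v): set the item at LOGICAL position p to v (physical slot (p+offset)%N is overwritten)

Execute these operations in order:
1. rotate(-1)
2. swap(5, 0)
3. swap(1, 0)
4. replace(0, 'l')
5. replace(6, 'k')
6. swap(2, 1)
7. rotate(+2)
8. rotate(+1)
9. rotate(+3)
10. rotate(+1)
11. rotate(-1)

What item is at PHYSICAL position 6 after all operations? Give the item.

Answer: l

Derivation:
After op 1 (rotate(-1)): offset=6, physical=[A,B,C,D,E,F,G], logical=[G,A,B,C,D,E,F]
After op 2 (swap(5, 0)): offset=6, physical=[A,B,C,D,G,F,E], logical=[E,A,B,C,D,G,F]
After op 3 (swap(1, 0)): offset=6, physical=[E,B,C,D,G,F,A], logical=[A,E,B,C,D,G,F]
After op 4 (replace(0, 'l')): offset=6, physical=[E,B,C,D,G,F,l], logical=[l,E,B,C,D,G,F]
After op 5 (replace(6, 'k')): offset=6, physical=[E,B,C,D,G,k,l], logical=[l,E,B,C,D,G,k]
After op 6 (swap(2, 1)): offset=6, physical=[B,E,C,D,G,k,l], logical=[l,B,E,C,D,G,k]
After op 7 (rotate(+2)): offset=1, physical=[B,E,C,D,G,k,l], logical=[E,C,D,G,k,l,B]
After op 8 (rotate(+1)): offset=2, physical=[B,E,C,D,G,k,l], logical=[C,D,G,k,l,B,E]
After op 9 (rotate(+3)): offset=5, physical=[B,E,C,D,G,k,l], logical=[k,l,B,E,C,D,G]
After op 10 (rotate(+1)): offset=6, physical=[B,E,C,D,G,k,l], logical=[l,B,E,C,D,G,k]
After op 11 (rotate(-1)): offset=5, physical=[B,E,C,D,G,k,l], logical=[k,l,B,E,C,D,G]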